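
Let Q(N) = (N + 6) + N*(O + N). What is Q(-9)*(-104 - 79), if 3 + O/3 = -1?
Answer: -34038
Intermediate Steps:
O = -12 (O = -9 + 3*(-1) = -9 - 3 = -12)
Q(N) = 6 + N + N*(-12 + N) (Q(N) = (N + 6) + N*(-12 + N) = (6 + N) + N*(-12 + N) = 6 + N + N*(-12 + N))
Q(-9)*(-104 - 79) = (6 + (-9)**2 - 11*(-9))*(-104 - 79) = (6 + 81 + 99)*(-183) = 186*(-183) = -34038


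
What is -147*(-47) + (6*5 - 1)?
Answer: 6938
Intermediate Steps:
-147*(-47) + (6*5 - 1) = 6909 + (30 - 1) = 6909 + 29 = 6938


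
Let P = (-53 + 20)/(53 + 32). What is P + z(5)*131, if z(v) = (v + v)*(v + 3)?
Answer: 890767/85 ≈ 10480.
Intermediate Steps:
z(v) = 2*v*(3 + v) (z(v) = (2*v)*(3 + v) = 2*v*(3 + v))
P = -33/85 ≈ -0.38824
P + z(5)*131 = -33/85 + (2*5*(3 + 5))*131 = -33/85 + (2*5*8)*131 = -33/85 + 80*131 = -33/85 + 10480 = 890767/85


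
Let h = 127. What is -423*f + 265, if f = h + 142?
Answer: -113522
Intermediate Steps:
f = 269 (f = 127 + 142 = 269)
-423*f + 265 = -423*269 + 265 = -113787 + 265 = -113522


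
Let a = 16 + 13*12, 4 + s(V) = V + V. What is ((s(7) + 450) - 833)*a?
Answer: -64156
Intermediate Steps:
s(V) = -4 + 2*V (s(V) = -4 + (V + V) = -4 + 2*V)
a = 172 (a = 16 + 156 = 172)
((s(7) + 450) - 833)*a = (((-4 + 2*7) + 450) - 833)*172 = (((-4 + 14) + 450) - 833)*172 = ((10 + 450) - 833)*172 = (460 - 833)*172 = -373*172 = -64156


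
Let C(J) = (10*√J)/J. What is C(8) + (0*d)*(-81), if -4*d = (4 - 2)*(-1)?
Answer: 5*√2/2 ≈ 3.5355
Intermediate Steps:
C(J) = 10/√J
d = ½ (d = -(4 - 2)*(-1)/4 = -(-1)/2 = -¼*(-2) = ½ ≈ 0.50000)
C(8) + (0*d)*(-81) = 10/√8 + (0*(½))*(-81) = 10*(√2/4) + 0*(-81) = 5*√2/2 + 0 = 5*√2/2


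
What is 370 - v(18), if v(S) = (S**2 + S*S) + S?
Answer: -296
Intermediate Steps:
v(S) = S + 2*S**2 (v(S) = (S**2 + S**2) + S = 2*S**2 + S = S + 2*S**2)
370 - v(18) = 370 - 18*(1 + 2*18) = 370 - 18*(1 + 36) = 370 - 18*37 = 370 - 1*666 = 370 - 666 = -296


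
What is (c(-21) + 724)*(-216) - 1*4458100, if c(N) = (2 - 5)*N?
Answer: -4628092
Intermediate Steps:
c(N) = -3*N
(c(-21) + 724)*(-216) - 1*4458100 = (-3*(-21) + 724)*(-216) - 1*4458100 = (63 + 724)*(-216) - 4458100 = 787*(-216) - 4458100 = -169992 - 4458100 = -4628092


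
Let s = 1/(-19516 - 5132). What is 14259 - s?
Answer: 351455833/24648 ≈ 14259.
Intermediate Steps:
s = -1/24648 (s = 1/(-24648) = -1/24648 ≈ -4.0571e-5)
14259 - s = 14259 - 1*(-1/24648) = 14259 + 1/24648 = 351455833/24648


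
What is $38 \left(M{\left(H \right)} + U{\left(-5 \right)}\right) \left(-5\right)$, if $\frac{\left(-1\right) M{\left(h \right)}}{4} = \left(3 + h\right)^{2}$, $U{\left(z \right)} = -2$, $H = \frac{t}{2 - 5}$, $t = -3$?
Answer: $12540$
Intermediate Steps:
$H = 1$ ($H = - \frac{3}{2 - 5} = - \frac{3}{-3} = \left(-3\right) \left(- \frac{1}{3}\right) = 1$)
$M{\left(h \right)} = - 4 \left(3 + h\right)^{2}$
$38 \left(M{\left(H \right)} + U{\left(-5 \right)}\right) \left(-5\right) = 38 \left(- 4 \left(3 + 1\right)^{2} - 2\right) \left(-5\right) = 38 \left(- 4 \cdot 4^{2} - 2\right) \left(-5\right) = 38 \left(\left(-4\right) 16 - 2\right) \left(-5\right) = 38 \left(-64 - 2\right) \left(-5\right) = 38 \left(\left(-66\right) \left(-5\right)\right) = 38 \cdot 330 = 12540$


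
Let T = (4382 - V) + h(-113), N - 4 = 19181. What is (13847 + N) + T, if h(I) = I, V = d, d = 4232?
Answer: 33069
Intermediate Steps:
N = 19185 (N = 4 + 19181 = 19185)
V = 4232
T = 37 (T = (4382 - 1*4232) - 113 = (4382 - 4232) - 113 = 150 - 113 = 37)
(13847 + N) + T = (13847 + 19185) + 37 = 33032 + 37 = 33069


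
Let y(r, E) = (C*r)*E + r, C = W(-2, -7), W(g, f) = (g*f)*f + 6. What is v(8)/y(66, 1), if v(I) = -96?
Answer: 16/1001 ≈ 0.015984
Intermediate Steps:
W(g, f) = 6 + g*f² (W(g, f) = (f*g)*f + 6 = g*f² + 6 = 6 + g*f²)
C = -92 (C = 6 - 2*(-7)² = 6 - 2*49 = 6 - 98 = -92)
y(r, E) = r - 92*E*r (y(r, E) = (-92*r)*E + r = -92*E*r + r = r - 92*E*r)
v(8)/y(66, 1) = -96*1/(66*(1 - 92*1)) = -96*1/(66*(1 - 92)) = -96/(66*(-91)) = -96/(-6006) = -96*(-1/6006) = 16/1001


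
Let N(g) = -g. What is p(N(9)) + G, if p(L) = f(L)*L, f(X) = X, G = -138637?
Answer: -138556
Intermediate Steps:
p(L) = L² (p(L) = L*L = L²)
p(N(9)) + G = (-1*9)² - 138637 = (-9)² - 138637 = 81 - 138637 = -138556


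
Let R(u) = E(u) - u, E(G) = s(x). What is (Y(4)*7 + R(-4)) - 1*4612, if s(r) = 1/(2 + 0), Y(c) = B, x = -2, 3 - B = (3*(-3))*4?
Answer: -8669/2 ≈ -4334.5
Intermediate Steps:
B = 39 (B = 3 - 3*(-3)*4 = 3 - (-9)*4 = 3 - 1*(-36) = 3 + 36 = 39)
Y(c) = 39
s(r) = 1/2
E(G) = 1/2
R(u) = 1/2 - u
(Y(4)*7 + R(-4)) - 1*4612 = (39*7 + (1/2 - 1*(-4))) - 1*4612 = (273 + (1/2 + 4)) - 4612 = (273 + 9/2) - 4612 = 555/2 - 4612 = -8669/2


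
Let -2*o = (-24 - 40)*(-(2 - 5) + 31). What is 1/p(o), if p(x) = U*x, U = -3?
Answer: -1/3264 ≈ -0.00030637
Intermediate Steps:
o = 1088 (o = -(-24 - 40)*(-(2 - 5) + 31)/2 = -(-32)*(-1*(-3) + 31) = -(-32)*(3 + 31) = -(-32)*34 = -½*(-2176) = 1088)
p(x) = -3*x
1/p(o) = 1/(-3*1088) = 1/(-3264) = -1/3264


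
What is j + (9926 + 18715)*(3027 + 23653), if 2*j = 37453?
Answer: 1528321213/2 ≈ 7.6416e+8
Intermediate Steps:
j = 37453/2 (j = (½)*37453 = 37453/2 ≈ 18727.)
j + (9926 + 18715)*(3027 + 23653) = 37453/2 + (9926 + 18715)*(3027 + 23653) = 37453/2 + 28641*26680 = 37453/2 + 764141880 = 1528321213/2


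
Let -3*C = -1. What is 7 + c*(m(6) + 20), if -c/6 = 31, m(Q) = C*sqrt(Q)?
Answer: -3713 - 62*sqrt(6) ≈ -3864.9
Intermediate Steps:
C = 1/3 (C = -1/3*(-1) = 1/3 ≈ 0.33333)
m(Q) = sqrt(Q)/3
c = -186 (c = -6*31 = -186)
7 + c*(m(6) + 20) = 7 - 186*(sqrt(6)/3 + 20) = 7 - 186*(20 + sqrt(6)/3) = 7 + (-3720 - 62*sqrt(6)) = -3713 - 62*sqrt(6)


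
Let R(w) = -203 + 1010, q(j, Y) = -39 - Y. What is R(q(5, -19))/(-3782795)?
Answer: -807/3782795 ≈ -0.00021333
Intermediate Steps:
R(w) = 807
R(q(5, -19))/(-3782795) = 807/(-3782795) = 807*(-1/3782795) = -807/3782795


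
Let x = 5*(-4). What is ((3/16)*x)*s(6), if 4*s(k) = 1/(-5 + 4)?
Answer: 15/16 ≈ 0.93750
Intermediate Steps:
s(k) = -¼ (s(k) = 1/(4*(-5 + 4)) = (¼)/(-1) = (¼)*(-1) = -¼)
x = -20
((3/16)*x)*s(6) = ((3/16)*(-20))*(-¼) = -15/4*(-¼) = 15/16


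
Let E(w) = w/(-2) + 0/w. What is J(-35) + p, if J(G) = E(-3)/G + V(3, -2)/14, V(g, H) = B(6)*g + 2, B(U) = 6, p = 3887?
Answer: 272187/70 ≈ 3888.4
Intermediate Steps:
E(w) = -w/2 (E(w) = w*(-½) + 0 = -w/2 + 0 = -w/2)
V(g, H) = 2 + 6*g (V(g, H) = 6*g + 2 = 2 + 6*g)
J(G) = 10/7 + 3/(2*G) (J(G) = (-½*(-3))/G + (2 + 6*3)/14 = 3/(2*G) + (2 + 18)*(1/14) = 3/(2*G) + 20*(1/14) = 3/(2*G) + 10/7 = 10/7 + 3/(2*G))
J(-35) + p = (1/14)*(21 + 20*(-35))/(-35) + 3887 = (1/14)*(-1/35)*(21 - 700) + 3887 = (1/14)*(-1/35)*(-679) + 3887 = 97/70 + 3887 = 272187/70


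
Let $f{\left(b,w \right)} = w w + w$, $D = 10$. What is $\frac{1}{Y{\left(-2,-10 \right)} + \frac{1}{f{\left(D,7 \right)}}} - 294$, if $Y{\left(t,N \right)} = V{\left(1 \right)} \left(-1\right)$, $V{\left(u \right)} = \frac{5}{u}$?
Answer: $- \frac{82082}{279} \approx -294.2$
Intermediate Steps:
$f{\left(b,w \right)} = w + w^{2}$ ($f{\left(b,w \right)} = w^{2} + w = w + w^{2}$)
$Y{\left(t,N \right)} = -5$ ($Y{\left(t,N \right)} = \frac{5}{1} \left(-1\right) = 5 \cdot 1 \left(-1\right) = 5 \left(-1\right) = -5$)
$\frac{1}{Y{\left(-2,-10 \right)} + \frac{1}{f{\left(D,7 \right)}}} - 294 = \frac{1}{-5 + \frac{1}{7 \left(1 + 7\right)}} - 294 = \frac{1}{-5 + \frac{1}{7 \cdot 8}} - 294 = \frac{1}{-5 + \frac{1}{56}} - 294 = \frac{1}{- \frac{279}{56}} - 294 = - \frac{56}{279} - 294 = - \frac{82082}{279}$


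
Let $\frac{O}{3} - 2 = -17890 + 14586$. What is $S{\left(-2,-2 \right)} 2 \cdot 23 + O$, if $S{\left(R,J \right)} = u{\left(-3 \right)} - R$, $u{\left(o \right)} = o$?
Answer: $-9952$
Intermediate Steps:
$O = -9906$ ($O = 6 + 3 \left(-17890 + 14586\right) = 6 + 3 \left(-3304\right) = 6 - 9912 = -9906$)
$S{\left(R,J \right)} = -3 - R$
$S{\left(-2,-2 \right)} 2 \cdot 23 + O = \left(-3 - -2\right) 2 \cdot 23 - 9906 = \left(-3 + 2\right) 2 \cdot 23 - 9906 = \left(-1\right) 2 \cdot 23 - 9906 = \left(-2\right) 23 - 9906 = -46 - 9906 = -9952$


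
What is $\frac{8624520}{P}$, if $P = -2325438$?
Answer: $- \frac{479140}{129191} \approx -3.7088$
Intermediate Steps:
$\frac{8624520}{P} = \frac{8624520}{-2325438} = 8624520 \left(- \frac{1}{2325438}\right) = - \frac{479140}{129191}$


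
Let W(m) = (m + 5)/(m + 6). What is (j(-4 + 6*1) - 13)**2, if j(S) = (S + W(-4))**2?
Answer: 729/16 ≈ 45.563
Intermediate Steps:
W(m) = (5 + m)/(6 + m)
j(S) = (1/2 + S)**2 (j(S) = (S + (5 - 4)/(6 - 4))**2 = (S + 1/2)**2 = (1/2 + S)**2)
(j(-4 + 6*1) - 13)**2 = ((1 + 2*(-4 + 6*1))**2/4 - 13)**2 = ((1 + 2*(-4 + 6))**2/4 - 13)**2 = ((1 + 2*2)**2/4 - 13)**2 = ((1 + 4)**2/4 - 13)**2 = ((1/4)*5**2 - 13)**2 = ((1/4)*25 - 13)**2 = (25/4 - 13)**2 = (-27/4)**2 = 729/16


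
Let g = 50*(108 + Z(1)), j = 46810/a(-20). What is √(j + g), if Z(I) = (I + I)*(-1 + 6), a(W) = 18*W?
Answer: √207719/6 ≈ 75.960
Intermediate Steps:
Z(I) = 10*I (Z(I) = (2*I)*5 = 10*I)
j = -4681/36 (j = 46810/((18*(-20))) = 46810/(-360) = 46810*(-1/360) = -4681/36 ≈ -130.03)
g = 5900 (g = 50*(108 + 10*1) = 50*(108 + 10) = 50*118 = 5900)
√(j + g) = √(-4681/36 + 5900) = √(207719/36) = √207719/6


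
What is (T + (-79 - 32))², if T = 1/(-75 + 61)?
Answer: 2418025/196 ≈ 12337.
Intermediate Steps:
T = -1/14 (T = 1/(-14) = -1/14 ≈ -0.071429)
(T + (-79 - 32))² = (-1/14 + (-79 - 32))² = (-1/14 - 111)² = (-1555/14)² = 2418025/196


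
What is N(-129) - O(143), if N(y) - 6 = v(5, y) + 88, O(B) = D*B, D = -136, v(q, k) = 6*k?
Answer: 18768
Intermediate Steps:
O(B) = -136*B
N(y) = 94 + 6*y (N(y) = 6 + (6*y + 88) = 6 + (88 + 6*y) = 94 + 6*y)
N(-129) - O(143) = (94 + 6*(-129)) - (-136)*143 = (94 - 774) - 1*(-19448) = -680 + 19448 = 18768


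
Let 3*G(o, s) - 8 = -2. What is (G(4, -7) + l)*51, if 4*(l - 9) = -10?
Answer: 867/2 ≈ 433.50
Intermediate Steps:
l = 13/2 (l = 9 + (¼)*(-10) = 9 - 5/2 = 13/2 ≈ 6.5000)
G(o, s) = 2 (G(o, s) = 8/3 + (⅓)*(-2) = 8/3 - ⅔ = 2)
(G(4, -7) + l)*51 = (2 + 13/2)*51 = (17/2)*51 = 867/2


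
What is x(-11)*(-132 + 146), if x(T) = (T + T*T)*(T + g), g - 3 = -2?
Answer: -15400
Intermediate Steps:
g = 1 (g = 3 - 2 = 1)
x(T) = (1 + T)*(T + T**2) (x(T) = (T + T*T)*(T + 1) = (T + T**2)*(1 + T) = (1 + T)*(T + T**2))
x(-11)*(-132 + 146) = (-11*(1 + (-11)**2 + 2*(-11)))*(-132 + 146) = -11*(1 + 121 - 22)*14 = -11*100*14 = -1100*14 = -15400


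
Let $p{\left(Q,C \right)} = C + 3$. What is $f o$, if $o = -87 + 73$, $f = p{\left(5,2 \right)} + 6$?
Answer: $-154$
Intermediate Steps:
$p{\left(Q,C \right)} = 3 + C$
$f = 11$ ($f = \left(3 + 2\right) + 6 = 5 + 6 = 11$)
$o = -14$
$f o = 11 \left(-14\right) = -154$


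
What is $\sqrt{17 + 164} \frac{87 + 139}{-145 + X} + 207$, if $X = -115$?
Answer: $207 - \frac{113 \sqrt{181}}{130} \approx 195.31$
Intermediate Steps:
$\sqrt{17 + 164} \frac{87 + 139}{-145 + X} + 207 = \sqrt{17 + 164} \frac{87 + 139}{-145 - 115} + 207 = \sqrt{181} \frac{226}{-260} + 207 = \sqrt{181} \cdot 226 \left(- \frac{1}{260}\right) + 207 = \sqrt{181} \left(- \frac{113}{130}\right) + 207 = - \frac{113 \sqrt{181}}{130} + 207 = 207 - \frac{113 \sqrt{181}}{130}$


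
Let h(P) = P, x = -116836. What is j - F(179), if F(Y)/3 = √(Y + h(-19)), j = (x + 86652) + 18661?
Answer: -11523 - 12*√10 ≈ -11561.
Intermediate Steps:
j = -11523 (j = (-116836 + 86652) + 18661 = -30184 + 18661 = -11523)
F(Y) = 3*√(-19 + Y) (F(Y) = 3*√(Y - 19) = 3*√(-19 + Y))
j - F(179) = -11523 - 3*√(-19 + 179) = -11523 - 3*√160 = -11523 - 3*4*√10 = -11523 - 12*√10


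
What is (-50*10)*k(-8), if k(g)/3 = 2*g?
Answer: 24000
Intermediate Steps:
k(g) = 6*g (k(g) = 3*(2*g) = 6*g)
(-50*10)*k(-8) = (-50*10)*(6*(-8)) = -500*(-48) = 24000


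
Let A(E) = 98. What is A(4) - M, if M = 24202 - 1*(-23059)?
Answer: -47163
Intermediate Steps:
M = 47261 (M = 24202 + 23059 = 47261)
A(4) - M = 98 - 1*47261 = 98 - 47261 = -47163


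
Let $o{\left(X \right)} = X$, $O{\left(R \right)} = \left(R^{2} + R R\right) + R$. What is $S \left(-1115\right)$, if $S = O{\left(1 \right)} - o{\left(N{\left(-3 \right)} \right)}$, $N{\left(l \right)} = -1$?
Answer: $-4460$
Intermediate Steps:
$O{\left(R \right)} = R + 2 R^{2}$ ($O{\left(R \right)} = \left(R^{2} + R^{2}\right) + R = 2 R^{2} + R = R + 2 R^{2}$)
$S = 4$ ($S = 1 \left(1 + 2 \cdot 1\right) - -1 = 1 \left(1 + 2\right) + 1 = 1 \cdot 3 + 1 = 3 + 1 = 4$)
$S \left(-1115\right) = 4 \left(-1115\right) = -4460$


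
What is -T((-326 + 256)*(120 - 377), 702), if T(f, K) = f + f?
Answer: -35980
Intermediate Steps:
T(f, K) = 2*f
-T((-326 + 256)*(120 - 377), 702) = -2*(-326 + 256)*(120 - 377) = -2*(-70*(-257)) = -2*17990 = -1*35980 = -35980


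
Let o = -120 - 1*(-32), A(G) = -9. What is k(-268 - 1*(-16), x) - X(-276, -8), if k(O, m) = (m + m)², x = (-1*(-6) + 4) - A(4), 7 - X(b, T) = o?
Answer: 1349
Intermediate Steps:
o = -88 (o = -120 + 32 = -88)
X(b, T) = 95 (X(b, T) = 7 - 1*(-88) = 7 + 88 = 95)
x = 19 (x = (-1*(-6) + 4) - 1*(-9) = (6 + 4) + 9 = 10 + 9 = 19)
k(O, m) = 4*m² (k(O, m) = (2*m)² = 4*m²)
k(-268 - 1*(-16), x) - X(-276, -8) = 4*19² - 1*95 = 4*361 - 95 = 1444 - 95 = 1349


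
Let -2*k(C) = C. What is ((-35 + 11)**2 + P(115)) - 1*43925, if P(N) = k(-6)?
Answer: -43346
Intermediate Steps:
k(C) = -C/2
P(N) = 3 (P(N) = -1/2*(-6) = 3)
((-35 + 11)**2 + P(115)) - 1*43925 = ((-35 + 11)**2 + 3) - 1*43925 = ((-24)**2 + 3) - 43925 = (576 + 3) - 43925 = 579 - 43925 = -43346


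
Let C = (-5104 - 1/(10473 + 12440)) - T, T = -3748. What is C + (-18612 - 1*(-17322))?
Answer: -60627799/22913 ≈ -2646.0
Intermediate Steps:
C = -31070029/22913 (C = (-5104 - 1/(10473 + 12440)) - 1*(-3748) = (-5104 - 1/22913) + 3748 = -116947953/22913 + 3748 = -31070029/22913 ≈ -1356.0)
C + (-18612 - 1*(-17322)) = -31070029/22913 + (-18612 - 1*(-17322)) = -31070029/22913 + (-18612 + 17322) = -31070029/22913 - 1290 = -60627799/22913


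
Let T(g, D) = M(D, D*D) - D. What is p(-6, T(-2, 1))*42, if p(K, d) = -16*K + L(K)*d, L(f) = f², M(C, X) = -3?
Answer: -2016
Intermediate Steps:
T(g, D) = -3 - D
p(K, d) = -16*K + d*K² (p(K, d) = -16*K + K²*d = -16*K + d*K²)
p(-6, T(-2, 1))*42 = -6*(-16 - 6*(-3 - 1*1))*42 = -6*(-16 - 6*(-3 - 1))*42 = -6*(-16 - 6*(-4))*42 = -6*(-16 + 24)*42 = -6*8*42 = -48*42 = -2016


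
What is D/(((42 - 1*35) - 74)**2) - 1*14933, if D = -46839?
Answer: -67081076/4489 ≈ -14943.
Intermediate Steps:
D/(((42 - 1*35) - 74)**2) - 1*14933 = -46839/((42 - 1*35) - 74)**2 - 1*14933 = -46839/((42 - 35) - 74)**2 - 14933 = -46839/(7 - 74)**2 - 14933 = -46839/((-67)**2) - 14933 = -46839/4489 - 14933 = -67081076/4489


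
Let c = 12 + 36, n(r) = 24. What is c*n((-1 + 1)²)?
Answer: 1152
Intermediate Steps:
c = 48
c*n((-1 + 1)²) = 48*24 = 1152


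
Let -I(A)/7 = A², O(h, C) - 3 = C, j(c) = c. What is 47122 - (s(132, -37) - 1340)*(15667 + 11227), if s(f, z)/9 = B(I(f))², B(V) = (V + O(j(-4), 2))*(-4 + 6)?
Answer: -14401711180206814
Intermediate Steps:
O(h, C) = 3 + C
I(A) = -7*A²
B(V) = 10 + 2*V (B(V) = (V + (3 + 2))*(-4 + 6) = (V + 5)*2 = (5 + V)*2 = 10 + 2*V)
s(f, z) = 9*(10 - 14*f²)² (s(f, z) = 9*(10 + 2*(-7*f²))² = 9*(10 - 14*f²)²)
47122 - (s(132, -37) - 1340)*(15667 + 11227) = 47122 - (36*(5 - 7*132²)² - 1340)*(15667 + 11227) = 47122 - (36*(5 - 7*17424)² - 1340)*26894 = 47122 - (36*(5 - 121968)² - 1340)*26894 = 47122 - (36*(-121963)² - 1340)*26894 = 47122 - (36*14874973369 - 1340)*26894 = 47122 - (535499041284 - 1340)*26894 = 47122 - 535499039944*26894 = 47122 - 1*14401711180253936 = 47122 - 14401711180253936 = -14401711180206814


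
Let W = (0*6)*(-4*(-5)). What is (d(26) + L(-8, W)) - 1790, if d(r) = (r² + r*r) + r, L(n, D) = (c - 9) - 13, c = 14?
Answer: -420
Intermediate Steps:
W = 0 (W = 0*20 = 0)
L(n, D) = -8 (L(n, D) = (14 - 9) - 13 = 5 - 13 = -8)
d(r) = r + 2*r² (d(r) = (r² + r²) + r = 2*r² + r = r + 2*r²)
(d(26) + L(-8, W)) - 1790 = (26*(1 + 2*26) - 8) - 1790 = (26*(1 + 52) - 8) - 1790 = (26*53 - 8) - 1790 = (1378 - 8) - 1790 = 1370 - 1790 = -420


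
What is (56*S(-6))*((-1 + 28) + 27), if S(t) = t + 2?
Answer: -12096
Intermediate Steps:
S(t) = 2 + t
(56*S(-6))*((-1 + 28) + 27) = (56*(2 - 6))*((-1 + 28) + 27) = (56*(-4))*(27 + 27) = -224*54 = -12096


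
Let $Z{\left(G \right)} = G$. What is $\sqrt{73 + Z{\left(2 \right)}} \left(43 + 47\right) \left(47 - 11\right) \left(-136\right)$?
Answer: $- 2203200 \sqrt{3} \approx -3.8161 \cdot 10^{6}$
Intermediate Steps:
$\sqrt{73 + Z{\left(2 \right)}} \left(43 + 47\right) \left(47 - 11\right) \left(-136\right) = \sqrt{73 + 2} \left(43 + 47\right) \left(47 - 11\right) \left(-136\right) = \sqrt{75} \cdot 90 \cdot 36 \left(-136\right) = 5 \sqrt{3} \cdot 3240 \left(-136\right) = 16200 \sqrt{3} \left(-136\right) = - 2203200 \sqrt{3}$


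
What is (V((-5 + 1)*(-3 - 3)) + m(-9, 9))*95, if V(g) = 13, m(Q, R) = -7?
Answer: 570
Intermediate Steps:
(V((-5 + 1)*(-3 - 3)) + m(-9, 9))*95 = (13 - 7)*95 = 6*95 = 570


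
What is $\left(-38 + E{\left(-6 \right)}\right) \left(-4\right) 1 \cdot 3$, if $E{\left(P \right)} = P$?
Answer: $528$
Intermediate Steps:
$\left(-38 + E{\left(-6 \right)}\right) \left(-4\right) 1 \cdot 3 = \left(-38 - 6\right) \left(-4\right) 1 \cdot 3 = - 44 \left(\left(-4\right) 3\right) = \left(-44\right) \left(-12\right) = 528$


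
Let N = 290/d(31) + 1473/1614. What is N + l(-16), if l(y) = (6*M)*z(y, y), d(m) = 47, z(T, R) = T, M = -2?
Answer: 5034009/25286 ≈ 199.08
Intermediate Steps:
l(y) = -12*y (l(y) = (6*(-2))*y = -12*y)
N = 179097/25286 (N = 290/47 + 1473/1614 = 290*(1/47) + 1473*(1/1614) = 290/47 + 491/538 = 179097/25286 ≈ 7.0829)
N + l(-16) = 179097/25286 - 12*(-16) = 179097/25286 + 192 = 5034009/25286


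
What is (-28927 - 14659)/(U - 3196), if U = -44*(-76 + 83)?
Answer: 21793/1752 ≈ 12.439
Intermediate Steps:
U = -308 (U = -44*7 = -308)
(-28927 - 14659)/(U - 3196) = (-28927 - 14659)/(-308 - 3196) = -43586/(-3504) = -43586*(-1/3504) = 21793/1752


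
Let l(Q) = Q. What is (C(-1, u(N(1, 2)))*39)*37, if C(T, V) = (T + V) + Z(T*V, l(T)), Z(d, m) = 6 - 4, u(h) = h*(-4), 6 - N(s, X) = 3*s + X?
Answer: -4329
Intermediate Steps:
N(s, X) = 6 - X - 3*s (N(s, X) = 6 - (3*s + X) = 6 - (X + 3*s) = 6 + (-X - 3*s) = 6 - X - 3*s)
u(h) = -4*h
Z(d, m) = 2
C(T, V) = 2 + T + V (C(T, V) = (T + V) + 2 = 2 + T + V)
(C(-1, u(N(1, 2)))*39)*37 = ((2 - 1 - 4*(6 - 1*2 - 3*1))*39)*37 = ((2 - 1 - 4*(6 - 2 - 3))*39)*37 = ((2 - 1 - 4*1)*39)*37 = ((2 - 1 - 4)*39)*37 = -3*39*37 = -117*37 = -4329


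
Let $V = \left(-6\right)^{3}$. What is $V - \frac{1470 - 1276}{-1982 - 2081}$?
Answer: $- \frac{877414}{4063} \approx -215.95$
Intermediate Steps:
$V = -216$
$V - \frac{1470 - 1276}{-1982 - 2081} = -216 - \frac{1470 - 1276}{-1982 - 2081} = -216 - \frac{194}{-4063} = -216 - 194 \left(- \frac{1}{4063}\right) = -216 - - \frac{194}{4063} = -216 + \frac{194}{4063} = - \frac{877414}{4063}$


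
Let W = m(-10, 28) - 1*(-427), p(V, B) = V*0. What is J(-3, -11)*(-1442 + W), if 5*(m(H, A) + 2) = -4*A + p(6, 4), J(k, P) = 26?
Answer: -135122/5 ≈ -27024.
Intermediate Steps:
p(V, B) = 0
m(H, A) = -2 - 4*A/5 (m(H, A) = -2 + (-4*A + 0)/5 = -2 + (-4*A)/5 = -2 - 4*A/5)
W = 2013/5 (W = (-2 - ⅘*28) - 1*(-427) = (-2 - 112/5) + 427 = -122/5 + 427 = 2013/5 ≈ 402.60)
J(-3, -11)*(-1442 + W) = 26*(-1442 + 2013/5) = 26*(-5197/5) = -135122/5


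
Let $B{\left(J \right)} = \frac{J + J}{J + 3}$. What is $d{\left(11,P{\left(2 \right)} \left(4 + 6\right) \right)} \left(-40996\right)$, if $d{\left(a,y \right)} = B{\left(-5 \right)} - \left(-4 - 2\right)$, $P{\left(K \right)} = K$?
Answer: $-450956$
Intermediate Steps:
$B{\left(J \right)} = \frac{2 J}{3 + J}$
$d{\left(a,y \right)} = 11$ ($d{\left(a,y \right)} = 2 \left(-5\right) \frac{1}{3 - 5} - \left(-4 - 2\right) = 2 \left(-5\right) \frac{1}{-2} - -6 = 2 \left(-5\right) \left(- \frac{1}{2}\right) + 6 = 5 + 6 = 11$)
$d{\left(11,P{\left(2 \right)} \left(4 + 6\right) \right)} \left(-40996\right) = 11 \left(-40996\right) = -450956$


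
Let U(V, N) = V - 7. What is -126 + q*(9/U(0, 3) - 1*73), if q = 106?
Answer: -56002/7 ≈ -8000.3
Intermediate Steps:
U(V, N) = -7 + V
-126 + q*(9/U(0, 3) - 1*73) = -126 + 106*(9/(-7 + 0) - 1*73) = -126 + 106*(9/(-7) - 73) = -126 + 106*(9*(-1/7) - 73) = -126 + 106*(-9/7 - 73) = -126 + 106*(-520/7) = -126 - 55120/7 = -56002/7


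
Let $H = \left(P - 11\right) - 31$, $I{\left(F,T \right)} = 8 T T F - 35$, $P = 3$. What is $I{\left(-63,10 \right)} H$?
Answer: $1966965$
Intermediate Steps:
$I{\left(F,T \right)} = -35 + 8 F T^{2}$ ($I{\left(F,T \right)} = 8 T^{2} F - 35 = 8 F T^{2} - 35 = -35 + 8 F T^{2}$)
$H = -39$ ($H = \left(3 - 11\right) - 31 = -8 - 31 = -39$)
$I{\left(-63,10 \right)} H = \left(-35 + 8 \left(-63\right) 10^{2}\right) \left(-39\right) = \left(-35 + 8 \left(-63\right) 100\right) \left(-39\right) = \left(-35 - 50400\right) \left(-39\right) = \left(-50435\right) \left(-39\right) = 1966965$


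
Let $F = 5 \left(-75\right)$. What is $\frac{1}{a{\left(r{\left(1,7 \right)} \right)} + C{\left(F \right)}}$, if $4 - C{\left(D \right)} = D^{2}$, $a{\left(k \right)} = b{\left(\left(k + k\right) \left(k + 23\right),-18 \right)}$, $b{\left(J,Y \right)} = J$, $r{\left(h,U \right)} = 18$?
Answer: $- \frac{1}{139145} \approx -7.1867 \cdot 10^{-6}$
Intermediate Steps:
$F = -375$
$a{\left(k \right)} = 2 k \left(23 + k\right)$ ($a{\left(k \right)} = \left(k + k\right) \left(k + 23\right) = 2 k \left(23 + k\right)$)
$C{\left(D \right)} = 4 - D^{2}$
$\frac{1}{a{\left(r{\left(1,7 \right)} \right)} + C{\left(F \right)}} = \frac{1}{2 \cdot 18 \left(23 + 18\right) + \left(4 - \left(-375\right)^{2}\right)} = \frac{1}{2 \cdot 18 \cdot 41 + \left(4 - 140625\right)} = \frac{1}{1476 + \left(4 - 140625\right)} = \frac{1}{1476 - 140621} = \frac{1}{-139145} = - \frac{1}{139145}$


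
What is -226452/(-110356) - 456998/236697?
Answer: 792009439/6530233533 ≈ 0.12128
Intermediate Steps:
-226452/(-110356) - 456998/236697 = -226452*(-1/110356) - 456998*1/236697 = 56613/27589 - 456998/236697 = 792009439/6530233533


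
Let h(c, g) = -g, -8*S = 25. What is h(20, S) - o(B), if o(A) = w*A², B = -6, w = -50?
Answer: 14425/8 ≈ 1803.1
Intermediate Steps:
S = -25/8 (S = -⅛*25 = -25/8 ≈ -3.1250)
o(A) = -50*A²
h(20, S) - o(B) = -1*(-25/8) - (-50)*(-6)² = 25/8 - (-50)*36 = 25/8 - 1*(-1800) = 25/8 + 1800 = 14425/8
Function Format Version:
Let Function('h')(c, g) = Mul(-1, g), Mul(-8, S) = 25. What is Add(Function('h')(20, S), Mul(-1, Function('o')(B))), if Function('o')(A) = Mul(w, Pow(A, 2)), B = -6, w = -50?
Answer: Rational(14425, 8) ≈ 1803.1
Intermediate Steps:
S = Rational(-25, 8) (S = Mul(Rational(-1, 8), 25) = Rational(-25, 8) ≈ -3.1250)
Function('o')(A) = Mul(-50, Pow(A, 2))
Add(Function('h')(20, S), Mul(-1, Function('o')(B))) = Add(Mul(-1, Rational(-25, 8)), Mul(-1, Mul(-50, Pow(-6, 2)))) = Add(Rational(25, 8), Mul(-1, Mul(-50, 36))) = Add(Rational(25, 8), Mul(-1, -1800)) = Add(Rational(25, 8), 1800) = Rational(14425, 8)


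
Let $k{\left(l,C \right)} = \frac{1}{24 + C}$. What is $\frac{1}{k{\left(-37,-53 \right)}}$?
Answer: $-29$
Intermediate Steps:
$\frac{1}{k{\left(-37,-53 \right)}} = \frac{1}{\frac{1}{24 - 53}} = \frac{1}{\frac{1}{-29}} = \frac{1}{- \frac{1}{29}} = -29$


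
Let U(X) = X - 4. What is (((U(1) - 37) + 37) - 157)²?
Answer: 25600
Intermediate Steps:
U(X) = -4 + X
(((U(1) - 37) + 37) - 157)² = ((((-4 + 1) - 37) + 37) - 157)² = (((-3 - 37) + 37) - 157)² = ((-40 + 37) - 157)² = (-3 - 157)² = (-160)² = 25600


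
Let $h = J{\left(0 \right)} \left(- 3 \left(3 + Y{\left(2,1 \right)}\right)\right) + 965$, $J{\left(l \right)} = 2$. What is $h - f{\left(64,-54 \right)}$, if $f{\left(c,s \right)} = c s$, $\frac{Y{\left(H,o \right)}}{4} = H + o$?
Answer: $4331$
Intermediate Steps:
$Y{\left(H,o \right)} = 4 H + 4 o$ ($Y{\left(H,o \right)} = 4 \left(H + o\right) = 4 H + 4 o$)
$h = 875$ ($h = 2 \left(- 3 \left(3 + \left(4 \cdot 2 + 4 \cdot 1\right)\right)\right) + 965 = 2 \left(- 3 \left(3 + \left(8 + 4\right)\right)\right) + 965 = 2 \left(- 3 \left(3 + 12\right)\right) + 965 = 2 \left(\left(-3\right) 15\right) + 965 = 2 \left(-45\right) + 965 = -90 + 965 = 875$)
$h - f{\left(64,-54 \right)} = 875 - 64 \left(-54\right) = 875 - -3456 = 875 + 3456 = 4331$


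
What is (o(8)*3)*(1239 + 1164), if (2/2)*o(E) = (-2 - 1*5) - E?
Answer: -108135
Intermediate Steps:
o(E) = -7 - E (o(E) = (-2 - 1*5) - E = (-2 - 5) - E = -7 - E)
(o(8)*3)*(1239 + 1164) = ((-7 - 1*8)*3)*(1239 + 1164) = ((-7 - 8)*3)*2403 = -15*3*2403 = -45*2403 = -108135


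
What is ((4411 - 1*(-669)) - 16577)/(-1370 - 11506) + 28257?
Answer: 363848629/12876 ≈ 28258.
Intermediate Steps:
((4411 - 1*(-669)) - 16577)/(-1370 - 11506) + 28257 = ((4411 + 669) - 16577)/(-12876) + 28257 = (5080 - 16577)*(-1/12876) + 28257 = -11497*(-1/12876) + 28257 = 11497/12876 + 28257 = 363848629/12876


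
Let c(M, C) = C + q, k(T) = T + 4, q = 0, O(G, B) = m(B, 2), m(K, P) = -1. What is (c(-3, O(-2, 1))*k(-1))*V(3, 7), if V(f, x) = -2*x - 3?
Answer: 51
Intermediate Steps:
O(G, B) = -1
k(T) = 4 + T
c(M, C) = C (c(M, C) = C + 0 = C)
V(f, x) = -3 - 2*x
(c(-3, O(-2, 1))*k(-1))*V(3, 7) = (-(4 - 1))*(-3 - 2*7) = (-1*3)*(-3 - 14) = -3*(-17) = 51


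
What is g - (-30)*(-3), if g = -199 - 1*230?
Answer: -519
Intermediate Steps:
g = -429 (g = -199 - 230 = -429)
g - (-30)*(-3) = -429 - (-30)*(-3) = -429 - 1*90 = -429 - 90 = -519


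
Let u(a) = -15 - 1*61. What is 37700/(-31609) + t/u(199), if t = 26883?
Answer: -852609947/2402284 ≈ -354.92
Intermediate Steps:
u(a) = -76 (u(a) = -15 - 61 = -76)
37700/(-31609) + t/u(199) = 37700/(-31609) + 26883/(-76) = 37700*(-1/31609) + 26883*(-1/76) = -37700/31609 - 26883/76 = -852609947/2402284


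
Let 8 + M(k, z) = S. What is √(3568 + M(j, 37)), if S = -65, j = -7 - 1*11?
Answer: √3495 ≈ 59.119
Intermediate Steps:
j = -18 (j = -7 - 11 = -18)
M(k, z) = -73 (M(k, z) = -8 - 65 = -73)
√(3568 + M(j, 37)) = √(3568 - 73) = √3495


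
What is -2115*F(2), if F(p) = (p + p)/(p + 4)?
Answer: -1410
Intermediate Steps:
F(p) = 2*p/(4 + p) (F(p) = (2*p)/(4 + p) = 2*p/(4 + p))
-2115*F(2) = -4230*2/(4 + 2) = -4230*2/6 = -2115*⅔ = -1410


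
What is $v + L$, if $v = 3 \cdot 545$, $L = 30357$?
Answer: $31992$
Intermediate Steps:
$v = 1635$
$v + L = 1635 + 30357 = 31992$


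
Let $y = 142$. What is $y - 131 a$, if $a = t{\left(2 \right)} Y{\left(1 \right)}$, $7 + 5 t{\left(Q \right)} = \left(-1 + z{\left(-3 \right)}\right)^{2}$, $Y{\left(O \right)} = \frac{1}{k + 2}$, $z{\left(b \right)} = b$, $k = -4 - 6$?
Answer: $\frac{6859}{40} \approx 171.48$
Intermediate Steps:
$k = -10$ ($k = -4 - 6 = -10$)
$Y{\left(O \right)} = - \frac{1}{8}$ ($Y{\left(O \right)} = \frac{1}{-10 + 2} = \frac{1}{-8} = - \frac{1}{8}$)
$t{\left(Q \right)} = \frac{9}{5}$ ($t{\left(Q \right)} = - \frac{7}{5} + \frac{\left(-1 - 3\right)^{2}}{5} = - \frac{7}{5} + \frac{\left(-4\right)^{2}}{5} = - \frac{7}{5} + \frac{1}{5} \cdot 16 = - \frac{7}{5} + \frac{16}{5} = \frac{9}{5}$)
$a = - \frac{9}{40}$ ($a = \frac{9}{5} \left(- \frac{1}{8}\right) = - \frac{9}{40} \approx -0.225$)
$y - 131 a = 142 - - \frac{1179}{40} = 142 + \frac{1179}{40} = \frac{6859}{40}$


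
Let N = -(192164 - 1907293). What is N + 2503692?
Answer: 4218821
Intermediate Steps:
N = 1715129 (N = -1*(-1715129) = 1715129)
N + 2503692 = 1715129 + 2503692 = 4218821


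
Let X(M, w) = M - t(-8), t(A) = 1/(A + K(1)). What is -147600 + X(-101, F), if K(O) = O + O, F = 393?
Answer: -886205/6 ≈ -1.4770e+5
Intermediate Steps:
K(O) = 2*O
t(A) = 1/(2 + A) (t(A) = 1/(A + 2*1) = 1/(A + 2) = 1/(2 + A))
X(M, w) = 1/6 + M (X(M, w) = M - 1/(2 - 8) = M - 1/(-6) = M - 1*(-1/6) = M + 1/6 = 1/6 + M)
-147600 + X(-101, F) = -147600 + (1/6 - 101) = -147600 - 605/6 = -886205/6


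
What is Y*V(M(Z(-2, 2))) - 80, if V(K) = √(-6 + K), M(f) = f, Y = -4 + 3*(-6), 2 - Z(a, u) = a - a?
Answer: -80 - 44*I ≈ -80.0 - 44.0*I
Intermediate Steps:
Z(a, u) = 2 (Z(a, u) = 2 - (a - a) = 2 - 1*0 = 2 + 0 = 2)
Y = -22 (Y = -4 - 18 = -22)
Y*V(M(Z(-2, 2))) - 80 = -22*√(-6 + 2) - 80 = -44*I - 80 = -80 - 44*I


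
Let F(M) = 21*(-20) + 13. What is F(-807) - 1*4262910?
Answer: -4263317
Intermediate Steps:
F(M) = -407 (F(M) = -420 + 13 = -407)
F(-807) - 1*4262910 = -407 - 1*4262910 = -407 - 4262910 = -4263317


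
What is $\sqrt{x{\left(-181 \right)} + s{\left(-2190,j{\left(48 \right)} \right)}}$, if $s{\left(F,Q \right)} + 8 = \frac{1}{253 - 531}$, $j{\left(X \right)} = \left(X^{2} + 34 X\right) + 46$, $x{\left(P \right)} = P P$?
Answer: $\frac{\sqrt{2531282574}}{278} \approx 180.98$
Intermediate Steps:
$x{\left(P \right)} = P^{2}$
$j{\left(X \right)} = 46 + X^{2} + 34 X$
$s{\left(F,Q \right)} = - \frac{2225}{278}$ ($s{\left(F,Q \right)} = -8 + \frac{1}{253 - 531} = -8 + \frac{1}{-278} = -8 - \frac{1}{278} = - \frac{2225}{278}$)
$\sqrt{x{\left(-181 \right)} + s{\left(-2190,j{\left(48 \right)} \right)}} = \sqrt{\left(-181\right)^{2} - \frac{2225}{278}} = \sqrt{32761 - \frac{2225}{278}} = \sqrt{\frac{9105333}{278}} = \frac{\sqrt{2531282574}}{278}$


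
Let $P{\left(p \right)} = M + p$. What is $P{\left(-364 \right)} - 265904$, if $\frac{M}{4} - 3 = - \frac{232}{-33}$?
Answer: $- \frac{8785520}{33} \approx -2.6623 \cdot 10^{5}$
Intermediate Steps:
$M = \frac{1324}{33}$ ($M = 12 + 4 \left(- \frac{232}{-33}\right) = 12 + 4 \left(\left(-232\right) \left(- \frac{1}{33}\right)\right) = 12 + 4 \cdot \frac{232}{33} = 12 + \frac{928}{33} = \frac{1324}{33} \approx 40.121$)
$P{\left(p \right)} = \frac{1324}{33} + p$
$P{\left(-364 \right)} - 265904 = \left(\frac{1324}{33} - 364\right) - 265904 = - \frac{10688}{33} - 265904 = - \frac{8785520}{33}$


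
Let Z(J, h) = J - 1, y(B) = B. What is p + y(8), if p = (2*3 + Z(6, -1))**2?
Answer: 129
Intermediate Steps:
Z(J, h) = -1 + J
p = 121 (p = (2*3 + (-1 + 6))**2 = (6 + 5)**2 = 11**2 = 121)
p + y(8) = 121 + 8 = 129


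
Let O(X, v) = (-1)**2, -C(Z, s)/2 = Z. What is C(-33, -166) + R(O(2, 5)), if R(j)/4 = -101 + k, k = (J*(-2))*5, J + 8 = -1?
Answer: 22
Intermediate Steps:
J = -9 (J = -8 - 1 = -9)
k = 90 (k = -9*(-2)*5 = 18*5 = 90)
C(Z, s) = -2*Z
O(X, v) = 1
R(j) = -44 (R(j) = 4*(-101 + 90) = 4*(-11) = -44)
C(-33, -166) + R(O(2, 5)) = -2*(-33) - 44 = 66 - 44 = 22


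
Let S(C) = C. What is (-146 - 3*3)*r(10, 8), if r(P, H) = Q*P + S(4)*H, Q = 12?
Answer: -23560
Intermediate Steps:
r(P, H) = 4*H + 12*P (r(P, H) = 12*P + 4*H = 4*H + 12*P)
(-146 - 3*3)*r(10, 8) = (-146 - 3*3)*(4*8 + 12*10) = (-146 - 9)*(32 + 120) = -155*152 = -23560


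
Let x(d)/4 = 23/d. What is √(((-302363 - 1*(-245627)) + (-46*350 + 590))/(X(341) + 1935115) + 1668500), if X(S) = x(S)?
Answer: √726521781326533218875498/659874307 ≈ 1291.7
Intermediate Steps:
x(d) = 92/d (x(d) = 4*(23/d) = 92/d)
X(S) = 92/S
√(((-302363 - 1*(-245627)) + (-46*350 + 590))/(X(341) + 1935115) + 1668500) = √(((-302363 - 1*(-245627)) + (-46*350 + 590))/(92/341 + 1935115) + 1668500) = √(((-302363 + 245627) + (-16100 + 590))/(92*(1/341) + 1935115) + 1668500) = √((-56736 - 15510)/(92/341 + 1935115) + 1668500) = √(-72246/659874307/341 + 1668500) = √(-72246*341/659874307 + 1668500) = √(-24635886/659874307 + 1668500) = √(1101000256593614/659874307) = √726521781326533218875498/659874307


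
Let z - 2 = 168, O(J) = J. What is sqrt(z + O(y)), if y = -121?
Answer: 7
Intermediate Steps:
z = 170 (z = 2 + 168 = 170)
sqrt(z + O(y)) = sqrt(170 - 121) = sqrt(49) = 7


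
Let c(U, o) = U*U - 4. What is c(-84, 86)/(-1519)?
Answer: -7052/1519 ≈ -4.6425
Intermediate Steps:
c(U, o) = -4 + U**2 (c(U, o) = U**2 - 4 = -4 + U**2)
c(-84, 86)/(-1519) = (-4 + (-84)**2)/(-1519) = (-4 + 7056)*(-1/1519) = 7052*(-1/1519) = -7052/1519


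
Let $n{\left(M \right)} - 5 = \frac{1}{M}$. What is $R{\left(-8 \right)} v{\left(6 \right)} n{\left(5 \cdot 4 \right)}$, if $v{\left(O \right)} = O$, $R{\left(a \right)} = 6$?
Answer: $\frac{909}{5} \approx 181.8$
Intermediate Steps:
$n{\left(M \right)} = 5 + \frac{1}{M}$
$R{\left(-8 \right)} v{\left(6 \right)} n{\left(5 \cdot 4 \right)} = 6 \cdot 6 \left(5 + \frac{1}{5 \cdot 4}\right) = 36 \left(5 + \frac{1}{20}\right) = 36 \cdot \frac{101}{20} = \frac{909}{5}$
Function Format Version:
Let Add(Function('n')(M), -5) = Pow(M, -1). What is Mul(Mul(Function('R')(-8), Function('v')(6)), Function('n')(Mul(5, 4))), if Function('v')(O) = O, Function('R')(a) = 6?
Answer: Rational(909, 5) ≈ 181.80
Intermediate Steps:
Function('n')(M) = Add(5, Pow(M, -1))
Mul(Mul(Function('R')(-8), Function('v')(6)), Function('n')(Mul(5, 4))) = Mul(Mul(6, 6), Add(5, Pow(Mul(5, 4), -1))) = Mul(36, Add(5, Pow(20, -1))) = Mul(36, Add(5, Rational(1, 20))) = Mul(36, Rational(101, 20)) = Rational(909, 5)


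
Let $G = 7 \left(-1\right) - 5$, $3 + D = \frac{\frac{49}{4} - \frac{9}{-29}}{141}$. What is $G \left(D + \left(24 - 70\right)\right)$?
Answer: $\frac{17021}{29} \approx 586.93$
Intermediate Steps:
$D = - \frac{1013}{348}$ ($D = -3 + \frac{\frac{49}{4} - \frac{9}{-29}}{141} = -3 + \left(49 \cdot \frac{1}{4} - - \frac{9}{29}\right) \frac{1}{141} = -3 + \left(\frac{49}{4} + \frac{9}{29}\right) \frac{1}{141} = -3 + \frac{1457}{116} \cdot \frac{1}{141} = -3 + \frac{31}{348} = - \frac{1013}{348} \approx -2.9109$)
$G = -12$ ($G = -7 - 5 = -12$)
$G \left(D + \left(24 - 70\right)\right) = - 12 \left(- \frac{1013}{348} + \left(24 - 70\right)\right) = - 12 \left(- \frac{1013}{348} - 46\right) = \left(-12\right) \left(- \frac{17021}{348}\right) = \frac{17021}{29}$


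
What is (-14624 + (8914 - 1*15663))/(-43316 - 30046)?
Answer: 21373/73362 ≈ 0.29134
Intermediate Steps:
(-14624 + (8914 - 1*15663))/(-43316 - 30046) = (-14624 + (8914 - 15663))/(-73362) = (-14624 - 6749)*(-1/73362) = -21373*(-1/73362) = 21373/73362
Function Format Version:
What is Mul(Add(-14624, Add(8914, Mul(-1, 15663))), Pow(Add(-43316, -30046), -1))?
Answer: Rational(21373, 73362) ≈ 0.29134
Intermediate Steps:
Mul(Add(-14624, Add(8914, Mul(-1, 15663))), Pow(Add(-43316, -30046), -1)) = Mul(Add(-14624, Add(8914, -15663)), Pow(-73362, -1)) = Mul(Add(-14624, -6749), Rational(-1, 73362)) = Mul(-21373, Rational(-1, 73362)) = Rational(21373, 73362)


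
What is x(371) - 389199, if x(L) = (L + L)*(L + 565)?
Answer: 305313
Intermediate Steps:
x(L) = 2*L*(565 + L) (x(L) = (2*L)*(565 + L) = 2*L*(565 + L))
x(371) - 389199 = 2*371*(565 + 371) - 389199 = 2*371*936 - 389199 = 694512 - 389199 = 305313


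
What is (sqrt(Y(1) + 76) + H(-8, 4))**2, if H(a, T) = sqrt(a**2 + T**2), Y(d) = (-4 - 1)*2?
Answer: 146 + 8*sqrt(330) ≈ 291.33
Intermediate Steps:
Y(d) = -10 (Y(d) = -5*2 = -10)
H(a, T) = sqrt(T**2 + a**2)
(sqrt(Y(1) + 76) + H(-8, 4))**2 = (sqrt(-10 + 76) + sqrt(4**2 + (-8)**2))**2 = (sqrt(66) + sqrt(16 + 64))**2 = (sqrt(66) + sqrt(80))**2 = (sqrt(66) + 4*sqrt(5))**2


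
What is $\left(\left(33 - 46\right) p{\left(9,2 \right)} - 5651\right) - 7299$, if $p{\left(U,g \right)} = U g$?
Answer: $-13184$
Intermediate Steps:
$\left(\left(33 - 46\right) p{\left(9,2 \right)} - 5651\right) - 7299 = \left(\left(33 - 46\right) 9 \cdot 2 - 5651\right) - 7299 = \left(\left(-13\right) 18 - 5651\right) - 7299 = \left(-234 - 5651\right) - 7299 = -5885 - 7299 = -13184$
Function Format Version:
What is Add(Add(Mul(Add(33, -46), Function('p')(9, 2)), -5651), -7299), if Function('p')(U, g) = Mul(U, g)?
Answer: -13184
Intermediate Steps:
Add(Add(Mul(Add(33, -46), Function('p')(9, 2)), -5651), -7299) = Add(Add(Mul(Add(33, -46), Mul(9, 2)), -5651), -7299) = Add(Add(Mul(-13, 18), -5651), -7299) = Add(Add(-234, -5651), -7299) = Add(-5885, -7299) = -13184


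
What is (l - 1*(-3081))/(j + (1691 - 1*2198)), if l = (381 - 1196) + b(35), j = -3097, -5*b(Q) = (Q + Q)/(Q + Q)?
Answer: -11329/18020 ≈ -0.62869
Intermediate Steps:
b(Q) = -1/5 (b(Q) = -(Q + Q)/(5*(Q + Q)) = -2*Q/(5*(2*Q)) = -2*Q*1/(2*Q)/5 = -1/5*1 = -1/5)
l = -4076/5 (l = (381 - 1196) - 1/5 = -815 - 1/5 = -4076/5 ≈ -815.20)
(l - 1*(-3081))/(j + (1691 - 1*2198)) = (-4076/5 - 1*(-3081))/(-3097 + (1691 - 1*2198)) = (-4076/5 + 3081)/(-3097 + (1691 - 2198)) = 11329/(5*(-3097 - 507)) = (11329/5)/(-3604) = (11329/5)*(-1/3604) = -11329/18020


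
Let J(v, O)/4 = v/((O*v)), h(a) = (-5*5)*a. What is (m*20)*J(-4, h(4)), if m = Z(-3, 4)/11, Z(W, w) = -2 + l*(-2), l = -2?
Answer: -8/55 ≈ -0.14545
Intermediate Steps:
Z(W, w) = 2 (Z(W, w) = -2 - 2*(-2) = -2 + 4 = 2)
m = 2/11 ≈ 0.18182
h(a) = -25*a
J(v, O) = 4/O (J(v, O) = 4*(v/((O*v))) = 4*(v*(1/(O*v))) = 4/O)
(m*20)*J(-4, h(4)) = ((2/11)*20)*(4/((-25*4))) = 40*(4/(-100))/11 = 40*(4*(-1/100))/11 = (40/11)*(-1/25) = -8/55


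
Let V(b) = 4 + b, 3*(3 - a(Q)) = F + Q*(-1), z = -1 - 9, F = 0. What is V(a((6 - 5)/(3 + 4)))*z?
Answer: -1480/21 ≈ -70.476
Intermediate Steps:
z = -10
a(Q) = 3 + Q/3 (a(Q) = 3 - (0 + Q*(-1))/3 = 3 - (0 - Q)/3 = 3 - (-1)*Q/3 = 3 + Q/3)
V(a((6 - 5)/(3 + 4)))*z = (4 + (3 + ((6 - 5)/(3 + 4))/3))*(-10) = (4 + (3 + (1/7)/3))*(-10) = (4 + (3 + (1*(1/7))/3))*(-10) = (4 + (3 + (1/3)*(1/7)))*(-10) = (4 + (3 + 1/21))*(-10) = (4 + 64/21)*(-10) = (148/21)*(-10) = -1480/21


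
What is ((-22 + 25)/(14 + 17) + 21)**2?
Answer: 427716/961 ≈ 445.07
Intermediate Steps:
((-22 + 25)/(14 + 17) + 21)**2 = (3/31 + 21)**2 = (654/31)**2 = 427716/961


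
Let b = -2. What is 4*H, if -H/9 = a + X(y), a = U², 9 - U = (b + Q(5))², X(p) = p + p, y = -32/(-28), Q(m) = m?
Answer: -576/7 ≈ -82.286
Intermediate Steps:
y = 8/7 (y = -32*(-1/28) = 8/7 ≈ 1.1429)
X(p) = 2*p
U = 0 (U = 9 - (-2 + 5)² = 9 - 1*3² = 9 - 1*9 = 9 - 9 = 0)
a = 0 (a = 0² = 0)
H = -144/7 (H = -9*(0 + 2*(8/7)) = -9*(0 + 16/7) = -9*16/7 = -144/7 ≈ -20.571)
4*H = 4*(-144/7) = -576/7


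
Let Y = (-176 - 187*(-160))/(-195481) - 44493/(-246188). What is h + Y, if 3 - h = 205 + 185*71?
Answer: -4488410974825/336538996 ≈ -13337.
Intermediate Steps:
h = -13337 (h = 3 - (205 + 185*71) = 3 - (205 + 13135) = 3 - 1*13340 = 3 - 13340 = -13337)
Y = 9614827/336538996 (Y = (-176 + 29920)*(-1/195481) - 44493*(-1/246188) = 29744*(-1/195481) + 44493/246188 = -208/1367 + 44493/246188 = 9614827/336538996 ≈ 0.028570)
h + Y = -13337 + 9614827/336538996 = -4488410974825/336538996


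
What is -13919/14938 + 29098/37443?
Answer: -12357599/79903362 ≈ -0.15466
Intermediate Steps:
-13919/14938 + 29098/37443 = -12357599/79903362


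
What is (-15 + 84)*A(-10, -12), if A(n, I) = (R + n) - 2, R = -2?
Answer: -966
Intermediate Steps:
A(n, I) = -4 + n (A(n, I) = (-2 + n) - 2 = -4 + n)
(-15 + 84)*A(-10, -12) = (-15 + 84)*(-4 - 10) = 69*(-14) = -966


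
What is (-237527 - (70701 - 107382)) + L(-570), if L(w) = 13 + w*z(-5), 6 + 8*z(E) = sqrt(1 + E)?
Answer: -400811/2 - 285*I/2 ≈ -2.0041e+5 - 142.5*I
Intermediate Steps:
z(E) = -3/4 + sqrt(1 + E)/8
L(w) = 13 + w*(-3/4 + I/4) (L(w) = 13 + w*(-3/4 + sqrt(1 - 5)/8) = 13 + w*(-3/4 + sqrt(-4)/8) = 13 + w*(-3/4 + (2*I)/8) = 13 + w*(-3/4 + I/4))
(-237527 - (70701 - 107382)) + L(-570) = (-237527 - (70701 - 107382)) + (13 - 1/4*(-570)*(3 - I)) = (-237527 - 1*(-36681)) + (13 + (855/2 - 285*I/2)) = (-237527 + 36681) + (881/2 - 285*I/2) = -200846 + (881/2 - 285*I/2) = -400811/2 - 285*I/2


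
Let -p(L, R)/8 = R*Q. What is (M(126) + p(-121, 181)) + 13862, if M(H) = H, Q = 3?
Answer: 9644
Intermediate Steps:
p(L, R) = -24*R (p(L, R) = -8*R*3 = -24*R)
(M(126) + p(-121, 181)) + 13862 = (126 - 24*181) + 13862 = (126 - 4344) + 13862 = -4218 + 13862 = 9644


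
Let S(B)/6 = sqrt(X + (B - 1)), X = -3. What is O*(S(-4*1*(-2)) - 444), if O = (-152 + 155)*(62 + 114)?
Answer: -228096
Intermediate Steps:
O = 528 (O = 3*176 = 528)
S(B) = 6*sqrt(-4 + B) (S(B) = 6*sqrt(-3 + (B - 1)) = 6*sqrt(-3 + (-1 + B)) = 6*sqrt(-4 + B))
O*(S(-4*1*(-2)) - 444) = 528*(6*sqrt(-4 - 4*1*(-2)) - 444) = 528*(6*sqrt(-4 - 4*(-2)) - 444) = 528*(6*sqrt(-4 + 8) - 444) = 528*(6*sqrt(4) - 444) = 528*(6*2 - 444) = 528*(12 - 444) = 528*(-432) = -228096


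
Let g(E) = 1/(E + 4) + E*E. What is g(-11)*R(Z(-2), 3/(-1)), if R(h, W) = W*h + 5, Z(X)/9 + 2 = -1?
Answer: 72756/7 ≈ 10394.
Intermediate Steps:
Z(X) = -27 (Z(X) = -18 + 9*(-1) = -18 - 9 = -27)
R(h, W) = 5 + W*h
g(E) = E² + 1/(4 + E) (g(E) = 1/(4 + E) + E² = E² + 1/(4 + E))
g(-11)*R(Z(-2), 3/(-1)) = ((1 + (-11)³ + 4*(-11)²)/(4 - 11))*(5 + (3/(-1))*(-27)) = ((1 - 1331 + 4*121)/(-7))*(5 + (3*(-1))*(-27)) = (-(1 - 1331 + 484)/7)*(5 - 3*(-27)) = (-⅐*(-846))*(5 + 81) = (846/7)*86 = 72756/7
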